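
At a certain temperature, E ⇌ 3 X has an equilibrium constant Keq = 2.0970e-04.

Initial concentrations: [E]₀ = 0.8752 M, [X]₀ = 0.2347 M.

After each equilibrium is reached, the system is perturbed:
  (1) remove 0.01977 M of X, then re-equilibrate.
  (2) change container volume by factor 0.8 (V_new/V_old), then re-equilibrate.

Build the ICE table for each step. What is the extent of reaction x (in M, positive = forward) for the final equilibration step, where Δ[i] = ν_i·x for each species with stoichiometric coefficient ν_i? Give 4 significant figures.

Q₀ = 0.01477 vs Keq = 2.0970e-04 ⇒ Q>K, reverse
Step 1:
                   E          X
  I           0.8752     0.2347
  C          0.05887    -0.1766
  E           0.9341    0.05808
  solve Keq expr → x = -0.05887; check Q = 2.0970e-04
Then remove 0.01977 M of X.
Step 2:
                   E          X
  I           0.9341    0.03831
  C        -0.006545    0.01963
  E           0.9275    0.05794
  solve Keq expr → x = 0.006545; check Q = 2.0970e-04
Then change container volume by factor 0.8 (V_new/V_old).
Step 3:
                   E          X
  I            1.159    0.07242
  C         0.003317  -0.009951
  E            1.163    0.06247
  solve Keq expr → x = -0.003317; check Q = 2.0970e-04

x = -0.003317 M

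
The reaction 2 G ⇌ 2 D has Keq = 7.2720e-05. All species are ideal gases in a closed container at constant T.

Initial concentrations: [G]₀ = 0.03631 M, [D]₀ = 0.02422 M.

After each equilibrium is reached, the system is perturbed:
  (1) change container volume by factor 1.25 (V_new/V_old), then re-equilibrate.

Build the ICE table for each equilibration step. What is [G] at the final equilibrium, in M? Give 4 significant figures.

[G]_eq = 0.04801 M

Q₀ = 0.4449 vs Keq = 7.2720e-05 ⇒ Q>K, reverse
Step 1:
                    G           D
  init        0.03631     0.02422
  Δ           0.02371    -0.02371
  eq          0.06002  5.1181e-04
  solve Keq expr → x = -0.01185; check Q = 7.2720e-05
Then change container volume by factor 1.25 (V_new/V_old).
Step 2:
                    G           D
  init        0.04801  4.0945e-04
  Δ                 0           0
  eq          0.04801  4.0945e-04
  solve Keq expr → x = 0; check Q = 7.2720e-05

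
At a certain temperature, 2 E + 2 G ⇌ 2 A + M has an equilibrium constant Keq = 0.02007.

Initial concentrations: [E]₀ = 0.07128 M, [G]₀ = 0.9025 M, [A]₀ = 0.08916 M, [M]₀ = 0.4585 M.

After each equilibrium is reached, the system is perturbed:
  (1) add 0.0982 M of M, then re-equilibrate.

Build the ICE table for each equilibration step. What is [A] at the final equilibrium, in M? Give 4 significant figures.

Q₀ = 0.8807 vs Keq = 0.02007 ⇒ Q>K, reverse
Step 1:
                   E          G          A          M
  init       0.07128     0.9025    0.08916     0.4585
  Δ          0.06145    0.06145   -0.06145   -0.03072
  eq          0.1327     0.9639    0.02771     0.4278
  solve Keq expr → x = -0.03072; check Q = 0.02007
Then add 0.0982 M of M.
Step 2:
                   E          G          A          M
  init        0.1327     0.9639    0.02771      0.526
  Δ         0.002218   0.002218  -0.002218  -0.001109
  eq          0.1349     0.9662     0.0255     0.5249
  solve Keq expr → x = -0.001109; check Q = 0.02007

[A]_eq = 0.0255 M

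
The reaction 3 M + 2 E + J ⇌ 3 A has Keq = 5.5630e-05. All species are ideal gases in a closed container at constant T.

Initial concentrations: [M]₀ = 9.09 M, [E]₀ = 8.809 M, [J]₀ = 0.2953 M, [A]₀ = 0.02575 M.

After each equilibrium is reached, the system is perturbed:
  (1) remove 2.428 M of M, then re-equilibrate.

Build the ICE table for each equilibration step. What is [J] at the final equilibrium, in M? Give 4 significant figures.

Q₀ = 9.9203e-10 vs Keq = 5.5630e-05 ⇒ Q<K, forward
Step 1:
                    M           E           J           A
  I              9.09       8.809      0.2953     0.02575
  C           -0.5925      -0.395     -0.1975      0.5925
  E             8.497       8.414      0.0978      0.6183
  solve Keq expr → x = 0.1975; check Q = 5.5630e-05
Then remove 2.428 M of M.
Step 2:
                    M           E           J           A
  I             6.069       8.414      0.0978      0.6183
  C            0.1136      0.0757     0.03785     -0.1136
  E             6.183        8.49      0.1356      0.5047
  solve Keq expr → x = -0.03785; check Q = 5.5630e-05

[J]_eq = 0.1356 M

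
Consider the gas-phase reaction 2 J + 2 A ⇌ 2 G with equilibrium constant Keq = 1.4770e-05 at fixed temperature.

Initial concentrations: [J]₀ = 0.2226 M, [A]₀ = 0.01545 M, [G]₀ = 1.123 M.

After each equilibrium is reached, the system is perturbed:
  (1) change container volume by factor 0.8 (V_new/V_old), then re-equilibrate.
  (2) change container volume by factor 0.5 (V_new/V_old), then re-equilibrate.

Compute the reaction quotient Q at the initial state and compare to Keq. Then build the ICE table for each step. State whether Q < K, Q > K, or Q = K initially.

Q₀ = 1.0662e+05 vs Keq = 1.4770e-05 ⇒ Q>K, reverse
Step 1:
                   J          A          G
  Initial     0.2226    0.01545      1.123
  Change       1.117      1.117     -1.117
  Equil         1.34      1.133   0.005832
  solve Keq expr → x = -0.5586; check Q = 1.4770e-05
Then change container volume by factor 0.8 (V_new/V_old).
Step 2:
                   J          A          G
  Initial      1.675      1.416    0.00729
  Change   -0.001801  -0.001801   0.001801
  Equil        1.673      1.414   0.009091
  solve Keq expr → x = 9.0053e-04; check Q = 1.4770e-05
Then change container volume by factor 0.5 (V_new/V_old).
Step 3:
                   J          A          G
  Initial      3.346      2.828    0.01818
  Change    -0.01776   -0.01776    0.01776
  Equil        3.328       2.81    0.03594
  solve Keq expr → x = 0.008881; check Q = 1.4770e-05

Q₀ = 1.0662e+05; Q > K (proceeds reverse)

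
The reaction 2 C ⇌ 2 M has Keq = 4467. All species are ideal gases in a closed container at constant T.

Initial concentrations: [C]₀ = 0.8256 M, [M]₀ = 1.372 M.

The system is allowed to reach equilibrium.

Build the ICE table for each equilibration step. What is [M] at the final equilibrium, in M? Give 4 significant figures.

[M]_eq = 2.165 M

Q₀ = 2.762 vs Keq = 4467 ⇒ Q<K, forward
Step 1:
                  C         M
  Initial    0.8256     1.372
  Change    -0.7932    0.7932
  Equil      0.0324     2.165
  solve Keq expr → x = 0.3966; check Q = 4467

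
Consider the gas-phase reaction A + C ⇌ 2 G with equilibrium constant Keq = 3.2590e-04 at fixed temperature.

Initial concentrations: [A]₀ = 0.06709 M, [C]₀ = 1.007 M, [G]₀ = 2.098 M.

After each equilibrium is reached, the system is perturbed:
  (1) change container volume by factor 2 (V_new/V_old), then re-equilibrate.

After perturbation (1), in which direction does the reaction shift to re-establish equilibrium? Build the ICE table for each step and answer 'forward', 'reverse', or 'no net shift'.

Direction: no net shift

Q₀ = 65.15 vs Keq = 3.2590e-04 ⇒ Q>K, reverse
Step 1:
                    A           C           G
  Initial     0.06709       1.007       2.098
  Change        1.035       1.035      -2.071
  Equil         1.103       2.042     0.02709
  solve Keq expr → x = -1.035; check Q = 3.2590e-04
Then change container volume by factor 2 (V_new/V_old).
Step 2:
                    A           C           G
  Initial      0.5513       1.021     0.01355
  Change            0           0           0
  Equil        0.5513       1.021     0.01355
  solve Keq expr → x = 0; check Q = 3.2590e-04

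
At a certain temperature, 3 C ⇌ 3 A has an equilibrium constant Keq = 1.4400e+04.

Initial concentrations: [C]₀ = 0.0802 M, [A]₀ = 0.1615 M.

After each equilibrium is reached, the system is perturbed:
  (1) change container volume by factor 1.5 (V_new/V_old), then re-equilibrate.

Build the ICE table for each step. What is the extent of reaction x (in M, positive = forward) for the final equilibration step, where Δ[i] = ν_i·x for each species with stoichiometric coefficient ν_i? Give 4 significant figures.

Q₀ = 8.166 vs Keq = 1.4400e+04 ⇒ Q<K, forward
Step 1:
                  C         A
  init       0.0802    0.1615
  Δ        -0.07066   0.07066
  eq       0.009542    0.2322
  solve Keq expr → x = 0.02355; check Q = 1.4400e+04
Then change container volume by factor 1.5 (V_new/V_old).
Step 2:
                  C         A
  init     0.006362    0.1548
  Δ               0         0
  eq       0.006362    0.1548
  solve Keq expr → x = 0; check Q = 1.4400e+04

x = 0 M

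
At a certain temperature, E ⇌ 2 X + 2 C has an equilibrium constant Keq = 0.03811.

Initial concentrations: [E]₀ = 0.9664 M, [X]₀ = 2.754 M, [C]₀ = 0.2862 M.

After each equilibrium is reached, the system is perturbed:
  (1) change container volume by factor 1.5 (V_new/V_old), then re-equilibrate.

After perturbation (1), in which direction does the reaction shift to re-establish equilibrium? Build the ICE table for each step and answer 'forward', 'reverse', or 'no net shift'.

Direction: forward

Q₀ = 0.6429 vs Keq = 0.03811 ⇒ Q>K, reverse
Step 1:
                    E           X           C
  I            0.9664       2.754      0.2862
  C            0.1035     -0.2069     -0.2069
  E              1.07       2.547     0.07928
  solve Keq expr → x = -0.1035; check Q = 0.03811
Then change container volume by factor 1.5 (V_new/V_old).
Step 2:
                    E           X           C
  I            0.7132       1.698     0.05285
  C          -0.02031     0.04061     0.04061
  E            0.6929       1.739     0.09347
  solve Keq expr → x = 0.02031; check Q = 0.03811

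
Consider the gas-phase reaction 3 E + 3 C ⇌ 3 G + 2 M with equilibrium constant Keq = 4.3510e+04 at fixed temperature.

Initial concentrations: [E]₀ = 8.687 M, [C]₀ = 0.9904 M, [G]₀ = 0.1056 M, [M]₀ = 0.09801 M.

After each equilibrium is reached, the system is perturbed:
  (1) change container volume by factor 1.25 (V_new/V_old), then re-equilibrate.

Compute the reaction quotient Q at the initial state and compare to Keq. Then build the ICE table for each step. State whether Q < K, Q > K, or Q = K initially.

Q₀ = 1.7762e-08 vs Keq = 4.3510e+04 ⇒ Q<K, forward
Step 1:
                   E          C          G          M
  init         8.687     0.9904     0.1056    0.09801
  Δ          -0.9871    -0.9871     0.9871      0.658
  eq             7.7   0.003348      1.093      0.756
  solve Keq expr → x = 0.329; check Q = 4.3510e+04
Then change container volume by factor 1.25 (V_new/V_old).
Step 2:
                   E          C          G          M
  init          6.16   0.002679     0.8741     0.6048
  Δ       2.0563e-04 2.0563e-04 -2.0563e-04 -1.3709e-04
  eq            6.16   0.002884     0.8739     0.6047
  solve Keq expr → x = -6.8543e-05; check Q = 4.3510e+04

Q₀ = 1.7762e-08; Q < K (proceeds forward)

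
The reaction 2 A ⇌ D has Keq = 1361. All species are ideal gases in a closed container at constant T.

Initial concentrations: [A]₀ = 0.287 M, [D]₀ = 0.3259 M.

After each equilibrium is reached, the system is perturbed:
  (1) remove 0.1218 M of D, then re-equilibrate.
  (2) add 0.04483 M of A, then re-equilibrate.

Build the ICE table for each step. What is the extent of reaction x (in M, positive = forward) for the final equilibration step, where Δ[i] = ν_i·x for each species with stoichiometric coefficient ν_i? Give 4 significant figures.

Q₀ = 3.957 vs Keq = 1361 ⇒ Q<K, forward
Step 1:
                  A         D
  Initial     0.287    0.3259
  Change    -0.2686    0.1343
  Equil     0.01839    0.4602
  solve Keq expr → x = 0.1343; check Q = 1361
Then remove 0.1218 M of D.
Step 2:
                  A         D
  Initial   0.01839    0.3384
  Change   -0.00259  0.001295
  Equil      0.0158    0.3397
  solve Keq expr → x = 0.001295; check Q = 1361
Then add 0.04483 M of A.
Step 3:
                  A         D
  Initial   0.06063    0.3397
  Change   -0.04432   0.02216
  Equil     0.01631    0.3619
  solve Keq expr → x = 0.02216; check Q = 1361

x = 0.02216 M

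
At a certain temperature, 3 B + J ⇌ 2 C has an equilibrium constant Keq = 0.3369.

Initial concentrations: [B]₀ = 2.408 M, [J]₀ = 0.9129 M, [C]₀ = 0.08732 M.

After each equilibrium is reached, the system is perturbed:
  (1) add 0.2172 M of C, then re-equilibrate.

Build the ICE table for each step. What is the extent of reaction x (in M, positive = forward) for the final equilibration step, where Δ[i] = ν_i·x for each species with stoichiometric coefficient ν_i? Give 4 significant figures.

x = -0.04223 M

Q₀ = 5.9818e-04 vs Keq = 0.3369 ⇒ Q<K, forward
Step 1:
                  B         J         C
  init        2.408    0.9129   0.08732
  Δ         -0.9906   -0.3302    0.6604
  eq          1.417    0.5827    0.7477
  solve Keq expr → x = 0.3302; check Q = 0.3369
Then add 0.2172 M of C.
Step 2:
                  B         J         C
  init        1.417    0.5827    0.9649
  Δ          0.1267   0.04223  -0.08447
  eq          1.544    0.6249    0.8804
  solve Keq expr → x = -0.04223; check Q = 0.3369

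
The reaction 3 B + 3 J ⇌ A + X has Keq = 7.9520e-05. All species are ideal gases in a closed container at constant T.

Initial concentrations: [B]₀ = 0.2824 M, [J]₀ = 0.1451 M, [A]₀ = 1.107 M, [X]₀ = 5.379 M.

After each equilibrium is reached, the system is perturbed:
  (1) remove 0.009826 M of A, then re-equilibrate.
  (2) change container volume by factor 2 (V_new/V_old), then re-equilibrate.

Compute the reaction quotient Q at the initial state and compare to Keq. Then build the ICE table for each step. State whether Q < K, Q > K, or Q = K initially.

Q₀ = 8.6547e+04; Q > K (proceeds reverse)

Q₀ = 8.6547e+04 vs Keq = 7.9520e-05 ⇒ Q>K, reverse
Step 1:
                   B          J          A          X
  init        0.2824     0.1451      1.107      5.379
  Δ            3.229      3.229     -1.076     -1.076
  eq           3.511      3.374    0.03073      4.303
  solve Keq expr → x = -1.076; check Q = 7.9520e-05
Then remove 0.009826 M of A.
Step 2:
                   B          J          A          X
  init         3.511      3.374     0.0209      4.303
  Δ         -0.02531   -0.02531   0.008437   0.008437
  eq           3.486      3.349    0.02934      4.311
  solve Keq expr → x = 0.008437; check Q = 7.9520e-05
Then change container volume by factor 2 (V_new/V_old).
Step 3:
                   B          J          A          X
  init         1.743      1.674    0.01467      2.156
  Δ          0.04082    0.04082   -0.01361   -0.01361
  eq           1.784      1.715   0.001063      2.142
  solve Keq expr → x = -0.01361; check Q = 7.9520e-05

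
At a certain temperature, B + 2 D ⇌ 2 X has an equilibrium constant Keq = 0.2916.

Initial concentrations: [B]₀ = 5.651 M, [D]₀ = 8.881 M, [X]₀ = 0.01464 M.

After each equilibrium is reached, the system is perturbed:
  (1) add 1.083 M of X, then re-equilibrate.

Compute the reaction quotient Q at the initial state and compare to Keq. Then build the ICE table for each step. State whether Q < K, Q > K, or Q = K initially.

Q₀ = 4.8088e-07 vs Keq = 0.2916 ⇒ Q<K, forward
Step 1:
                   B          D          X
  I            5.651      8.881    0.01464
  C           -2.217     -4.435      4.435
  E            3.434      4.446      4.449
  solve Keq expr → x = 2.217; check Q = 0.2916
Then add 1.083 M of X.
Step 2:
                   B          D          X
  I            3.434      4.446      5.532
  C           0.2302     0.4604    -0.4604
  E            3.664      4.907      5.072
  solve Keq expr → x = -0.2302; check Q = 0.2916

Q₀ = 4.8088e-07; Q < K (proceeds forward)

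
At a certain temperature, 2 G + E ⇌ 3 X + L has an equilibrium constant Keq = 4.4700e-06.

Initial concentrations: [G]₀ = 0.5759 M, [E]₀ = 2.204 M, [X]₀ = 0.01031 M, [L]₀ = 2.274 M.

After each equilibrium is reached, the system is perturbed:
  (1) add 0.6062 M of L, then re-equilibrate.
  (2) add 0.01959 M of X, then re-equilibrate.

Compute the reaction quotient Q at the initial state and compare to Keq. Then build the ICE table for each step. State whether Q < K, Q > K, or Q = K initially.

Q₀ = 3.4093e-06; Q < K (proceeds forward)

Q₀ = 3.4093e-06 vs Keq = 4.4700e-06 ⇒ Q<K, forward
Step 1:
                   G          E          X          L
  init        0.5759      2.204    0.01031      2.274
  Δ       -6.4320e-04 -3.2160e-04 9.6481e-04 3.2160e-04
  eq          0.5753      2.204    0.01127      2.274
  solve Keq expr → x = 3.2160e-04; check Q = 4.4700e-06
Then add 0.6062 M of L.
Step 2:
                   G          E          X          L
  init        0.5753      2.204    0.01127      2.881
  Δ       5.6425e-04 2.8212e-04 -8.4637e-04 -2.8212e-04
  eq          0.5758      2.204    0.01043       2.88
  solve Keq expr → x = -2.8212e-04; check Q = 4.4700e-06
Then add 0.01959 M of X.
Step 3:
                   G          E          X          L
  init        0.5758      2.204    0.03002       2.88
  Δ          0.01294   0.006472   -0.01942  -0.006472
  eq          0.5888       2.21     0.0106      2.874
  solve Keq expr → x = -0.006472; check Q = 4.4700e-06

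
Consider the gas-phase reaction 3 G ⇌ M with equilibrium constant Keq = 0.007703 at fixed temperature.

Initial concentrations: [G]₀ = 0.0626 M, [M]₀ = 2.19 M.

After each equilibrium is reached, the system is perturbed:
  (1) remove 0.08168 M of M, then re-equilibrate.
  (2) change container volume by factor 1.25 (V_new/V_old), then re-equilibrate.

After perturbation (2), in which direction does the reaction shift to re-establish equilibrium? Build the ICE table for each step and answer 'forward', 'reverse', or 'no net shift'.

Q₀ = 8927 vs Keq = 0.007703 ⇒ Q>K, reverse
Step 1:
                   G          M
  Initial     0.0626       2.19
  Change       4.449     -1.483
  Equil        4.511     0.7072
  solve Keq expr → x = -1.483; check Q = 0.007703
Then remove 0.08168 M of M.
Step 2:
                   G          M
  Initial      4.511     0.6255
  Change      -0.103    0.03434
  Equil        4.408     0.6598
  solve Keq expr → x = 0.03434; check Q = 0.007703
Then change container volume by factor 1.25 (V_new/V_old).
Step 3:
                   G          M
  Initial      3.526     0.5279
  Change      0.2944   -0.09815
  Equil        3.821     0.4297
  solve Keq expr → x = -0.09815; check Q = 0.007703

Direction: reverse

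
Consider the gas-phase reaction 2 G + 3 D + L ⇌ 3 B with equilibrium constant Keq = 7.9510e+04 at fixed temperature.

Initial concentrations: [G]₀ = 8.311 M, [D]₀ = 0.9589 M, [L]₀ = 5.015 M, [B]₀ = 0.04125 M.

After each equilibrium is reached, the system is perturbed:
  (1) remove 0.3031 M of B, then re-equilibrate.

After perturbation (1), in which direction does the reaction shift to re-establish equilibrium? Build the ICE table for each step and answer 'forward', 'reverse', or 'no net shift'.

Direction: forward

Q₀ = 2.2981e-07 vs Keq = 7.9510e+04 ⇒ Q<K, forward
Step 1:
                  G         D         L         B
  init        8.311    0.9589     5.015   0.04125
  Δ         -0.6369   -0.9553   -0.3184    0.9553
  eq          7.674  0.003557     4.697    0.9966
  solve Keq expr → x = 0.3184; check Q = 7.9510e+04
Then remove 0.3031 M of B.
Step 2:
                  G         D         L         B
  init        7.674  0.003557     4.697    0.6935
  Δ       -7.1852e-04 -0.001078 -3.5926e-04  0.001078
  eq          7.673  0.002479     4.696    0.6946
  solve Keq expr → x = 3.5926e-04; check Q = 7.9510e+04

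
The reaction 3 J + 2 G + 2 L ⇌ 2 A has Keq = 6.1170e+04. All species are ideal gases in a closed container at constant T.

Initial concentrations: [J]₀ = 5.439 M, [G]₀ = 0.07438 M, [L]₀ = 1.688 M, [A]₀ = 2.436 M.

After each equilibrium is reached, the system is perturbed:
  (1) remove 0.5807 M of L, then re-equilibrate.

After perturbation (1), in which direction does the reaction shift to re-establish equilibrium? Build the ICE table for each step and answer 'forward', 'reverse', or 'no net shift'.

Q₀ = 2.34 vs Keq = 6.1170e+04 ⇒ Q<K, forward
Step 1:
                   J          G          L          A
  I            5.439    0.07438      1.688      2.436
  C          -0.1108   -0.07387   -0.07387    0.07387
  E            5.328 5.1118e-04      1.614       2.51
  solve Keq expr → x = 0.03693; check Q = 6.1170e+04
Then remove 0.5807 M of L.
Step 2:
                   J          G          L          A
  I            5.328 5.1118e-04      1.033       2.51
  C       4.3024e-04 2.8683e-04 2.8683e-04 -2.8683e-04
  E            5.329 7.9801e-04      1.034       2.51
  solve Keq expr → x = -1.4341e-04; check Q = 6.1170e+04

Direction: reverse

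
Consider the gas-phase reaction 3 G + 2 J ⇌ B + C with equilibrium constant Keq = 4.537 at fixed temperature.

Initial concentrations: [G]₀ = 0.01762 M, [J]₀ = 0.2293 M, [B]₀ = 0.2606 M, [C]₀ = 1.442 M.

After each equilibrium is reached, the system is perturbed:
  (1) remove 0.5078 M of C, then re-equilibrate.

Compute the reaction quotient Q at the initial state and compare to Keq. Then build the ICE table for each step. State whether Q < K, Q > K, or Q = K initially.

Q₀ = 1.3065e+06; Q > K (proceeds reverse)

Q₀ = 1.3065e+06 vs Keq = 4.537 ⇒ Q>K, reverse
Step 1:
                    G           J           B           C
  init        0.01762      0.2293      0.2606       1.442
  Δ            0.4578      0.3052     -0.1526     -0.1526
  eq           0.4754      0.5345       0.108       1.289
  solve Keq expr → x = -0.1526; check Q = 4.537
Then remove 0.5078 M of C.
Step 2:
                    G           J           B           C
  init         0.4754      0.5345       0.108      0.7816
  Δ           -0.0401    -0.02673     0.01337     0.01337
  eq           0.4353      0.5078      0.1214       0.795
  solve Keq expr → x = 0.01337; check Q = 4.537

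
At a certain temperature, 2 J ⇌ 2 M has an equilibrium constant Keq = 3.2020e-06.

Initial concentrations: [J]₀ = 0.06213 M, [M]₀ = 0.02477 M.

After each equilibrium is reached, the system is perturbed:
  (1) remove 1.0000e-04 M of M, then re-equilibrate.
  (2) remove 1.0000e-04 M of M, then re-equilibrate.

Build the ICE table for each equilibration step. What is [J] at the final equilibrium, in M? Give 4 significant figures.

[J]_eq = 0.08655 M

Q₀ = 0.1589 vs Keq = 3.2020e-06 ⇒ Q>K, reverse
Step 1:
                    J           M
  I           0.06213     0.02477
  C           0.02461    -0.02461
  E           0.08674  1.5522e-04
  solve Keq expr → x = -0.01231; check Q = 3.2020e-06
Then remove 1.0000e-04 M of M.
Step 2:
                    J           M
  I           0.08674  5.5222e-05
  C       -9.9821e-05  9.9821e-05
  E           0.08664  1.5504e-04
  solve Keq expr → x = 4.9911e-05; check Q = 3.2020e-06
Then remove 1.0000e-04 M of M.
Step 3:
                    J           M
  I           0.08664  5.5044e-05
  C       -9.9821e-05  9.9821e-05
  E           0.08655  1.5487e-04
  solve Keq expr → x = 4.9911e-05; check Q = 3.2020e-06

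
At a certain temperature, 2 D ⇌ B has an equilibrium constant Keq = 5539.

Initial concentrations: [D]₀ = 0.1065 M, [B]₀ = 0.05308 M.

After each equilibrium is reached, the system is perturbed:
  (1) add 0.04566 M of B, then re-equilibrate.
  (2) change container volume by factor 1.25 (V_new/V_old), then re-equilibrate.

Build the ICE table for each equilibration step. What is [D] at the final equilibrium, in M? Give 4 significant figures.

Q₀ = 4.68 vs Keq = 5539 ⇒ Q<K, forward
Step 1:
                    D           B
  I            0.1065     0.05308
  C           -0.1022     0.05108
  E          0.004336      0.1042
  solve Keq expr → x = 0.05108; check Q = 5539
Then add 0.04566 M of B.
Step 2:
                    D           B
  I          0.004336      0.1498
  C        8.5689e-04 -4.2844e-04
  E          0.005193      0.1494
  solve Keq expr → x = -4.2844e-04; check Q = 5539
Then change container volume by factor 1.25 (V_new/V_old).
Step 3:
                    D           B
  I          0.004155      0.1195
  C        4.8567e-04 -2.4284e-04
  E           0.00464      0.1193
  solve Keq expr → x = -2.4284e-04; check Q = 5539

[D]_eq = 0.00464 M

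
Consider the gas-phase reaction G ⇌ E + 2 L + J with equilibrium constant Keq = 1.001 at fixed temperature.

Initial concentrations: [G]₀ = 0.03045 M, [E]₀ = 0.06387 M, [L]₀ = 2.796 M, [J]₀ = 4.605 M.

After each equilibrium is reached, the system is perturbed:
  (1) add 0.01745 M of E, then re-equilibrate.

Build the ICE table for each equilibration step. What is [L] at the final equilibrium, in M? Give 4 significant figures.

[L]_eq = 2.64 M

Q₀ = 75.51 vs Keq = 1.001 ⇒ Q>K, reverse
Step 1:
                   G          E          L          J
  init       0.03045    0.06387      2.796      4.605
  Δ          0.06105   -0.06105    -0.1221   -0.06105
  eq          0.0915   0.002819      2.674      4.544
  solve Keq expr → x = -0.06105; check Q = 1.001
Then add 0.01745 M of E.
Step 2:
                   G          E          L          J
  init        0.0915    0.02027      2.674      4.544
  Δ          0.01683   -0.01683   -0.03367   -0.01683
  eq          0.1083   0.003436       2.64      4.527
  solve Keq expr → x = -0.01683; check Q = 1.001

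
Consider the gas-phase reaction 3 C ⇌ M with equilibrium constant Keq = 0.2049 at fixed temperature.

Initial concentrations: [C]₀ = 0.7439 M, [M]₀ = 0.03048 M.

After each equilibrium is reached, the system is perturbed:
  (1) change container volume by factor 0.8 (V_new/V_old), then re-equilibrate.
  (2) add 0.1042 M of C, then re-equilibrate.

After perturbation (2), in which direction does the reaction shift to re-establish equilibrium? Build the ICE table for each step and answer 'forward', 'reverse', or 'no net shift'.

Q₀ = 0.07404 vs Keq = 0.2049 ⇒ Q<K, forward
Step 1:
                    C           M
  init         0.7439     0.03048
  Δ          -0.08467     0.02822
  eq           0.6592      0.0587
  solve Keq expr → x = 0.02822; check Q = 0.2049
Then change container volume by factor 0.8 (V_new/V_old).
Step 2:
                    C           M
  init          0.824     0.07338
  Δ          -0.05713     0.01904
  eq           0.7669     0.09242
  solve Keq expr → x = 0.01904; check Q = 0.2049
Then add 0.1042 M of C.
Step 3:
                    C           M
  init         0.8711     0.09242
  Δ          -0.05583     0.01861
  eq           0.8153       0.111
  solve Keq expr → x = 0.01861; check Q = 0.2049

Direction: forward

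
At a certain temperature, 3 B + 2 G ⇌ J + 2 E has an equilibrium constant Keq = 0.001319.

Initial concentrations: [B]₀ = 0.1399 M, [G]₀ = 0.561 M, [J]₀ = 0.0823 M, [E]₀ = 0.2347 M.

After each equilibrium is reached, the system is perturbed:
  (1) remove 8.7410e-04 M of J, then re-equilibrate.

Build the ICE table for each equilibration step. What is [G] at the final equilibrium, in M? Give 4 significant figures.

Q₀ = 5.261 vs Keq = 0.001319 ⇒ Q>K, reverse
Step 1:
                   B          G          J          E
  init        0.1399      0.561     0.0823     0.2347
  Δ            0.231      0.154   -0.07701     -0.154
  eq          0.3709      0.715   0.005288    0.08068
  solve Keq expr → x = -0.07701; check Q = 0.001319
Then remove 8.7410e-04 M of J.
Step 2:
                   B          G          J          E
  init        0.3709      0.715   0.004414    0.08068
  Δ        -0.001862  -0.001241 6.2067e-04   0.001241
  eq          0.3691     0.7138   0.005035    0.08192
  solve Keq expr → x = 6.2067e-04; check Q = 0.001319

[G]_eq = 0.7138 M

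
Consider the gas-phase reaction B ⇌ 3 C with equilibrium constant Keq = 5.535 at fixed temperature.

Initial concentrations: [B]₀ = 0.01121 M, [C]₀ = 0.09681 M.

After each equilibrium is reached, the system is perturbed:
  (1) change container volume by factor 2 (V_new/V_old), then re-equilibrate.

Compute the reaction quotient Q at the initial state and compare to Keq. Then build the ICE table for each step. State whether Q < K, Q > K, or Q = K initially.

Q₀ = 0.08094; Q < K (proceeds forward)

Q₀ = 0.08094 vs Keq = 5.535 ⇒ Q<K, forward
Step 1:
                  B         C
  Initial   0.01121   0.09681
  Change   -0.01082   0.03246
  Equil   3.9027e-04    0.1293
  solve Keq expr → x = 0.01082; check Q = 5.535
Then change container volume by factor 2 (V_new/V_old).
Step 2:
                  B         C
  Initial 1.9514e-04   0.06463
  Change  -1.4536e-04 4.3607e-04
  Equil   4.9778e-05   0.06507
  solve Keq expr → x = 1.4536e-04; check Q = 5.535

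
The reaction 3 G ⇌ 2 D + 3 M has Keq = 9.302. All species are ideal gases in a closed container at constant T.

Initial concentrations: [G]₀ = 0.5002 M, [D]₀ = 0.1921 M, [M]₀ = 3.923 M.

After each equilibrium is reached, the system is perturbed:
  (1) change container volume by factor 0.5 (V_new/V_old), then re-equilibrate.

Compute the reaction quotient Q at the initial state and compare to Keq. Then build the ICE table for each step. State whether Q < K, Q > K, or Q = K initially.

Q₀ = 17.8; Q > K (proceeds reverse)

Q₀ = 17.8 vs Keq = 9.302 ⇒ Q>K, reverse
Step 1:
                  G         D         M
  init       0.5002    0.1921     3.923
  Δ         0.04613  -0.03076  -0.04613
  eq         0.5463    0.1613     3.877
  solve Keq expr → x = -0.01538; check Q = 9.302
Then change container volume by factor 0.5 (V_new/V_old).
Step 2:
                  G         D         M
  init        1.093    0.3227     7.754
  Δ          0.1723   -0.1148   -0.1723
  eq          1.265    0.2079     7.581
  solve Keq expr → x = -0.05742; check Q = 9.302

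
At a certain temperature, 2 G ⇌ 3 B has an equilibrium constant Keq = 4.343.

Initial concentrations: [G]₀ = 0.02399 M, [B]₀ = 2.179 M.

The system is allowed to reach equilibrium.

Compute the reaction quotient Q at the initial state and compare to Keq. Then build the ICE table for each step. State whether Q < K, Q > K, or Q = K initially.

Q₀ = 1.7977e+04; Q > K (proceeds reverse)

Q₀ = 1.7977e+04 vs Keq = 4.343 ⇒ Q>K, reverse
Step 1:
                    G           B
  I           0.02399       2.179
  C            0.6317     -0.9476
  E            0.6557       1.231
  solve Keq expr → x = -0.3159; check Q = 4.343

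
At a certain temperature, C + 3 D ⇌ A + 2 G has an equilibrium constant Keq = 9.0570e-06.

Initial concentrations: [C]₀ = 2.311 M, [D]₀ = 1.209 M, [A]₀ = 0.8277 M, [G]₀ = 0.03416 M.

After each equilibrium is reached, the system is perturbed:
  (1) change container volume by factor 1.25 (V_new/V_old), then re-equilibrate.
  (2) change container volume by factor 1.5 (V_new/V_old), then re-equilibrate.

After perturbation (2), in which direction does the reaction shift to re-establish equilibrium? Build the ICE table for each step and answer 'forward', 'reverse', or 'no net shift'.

Q₀ = 2.3650e-04 vs Keq = 9.0570e-06 ⇒ Q>K, reverse
Step 1:
                    C           D           A           G
  init          2.311       1.209      0.8277     0.03416
  Δ           0.01353     0.04059    -0.01353    -0.02706
  eq            2.325        1.25      0.8142    0.007103
  solve Keq expr → x = -0.01353; check Q = 9.0570e-06
Then change container volume by factor 1.25 (V_new/V_old).
Step 2:
                    C           D           A           G
  init           1.86      0.9997      0.6513    0.005683
  Δ        2.9579e-04  8.8738e-04 -2.9579e-04 -5.9159e-04
  eq             1.86       1.001       0.651    0.005091
  solve Keq expr → x = -2.9579e-04; check Q = 9.0570e-06
Then change container volume by factor 1.5 (V_new/V_old).
Step 3:
                    C           D           A           G
  init           1.24       0.667       0.434    0.003394
  Δ        3.0786e-04  9.2357e-04 -3.0786e-04 -6.1571e-04
  eq             1.24       0.668      0.4337    0.002778
  solve Keq expr → x = -3.0786e-04; check Q = 9.0570e-06

Direction: reverse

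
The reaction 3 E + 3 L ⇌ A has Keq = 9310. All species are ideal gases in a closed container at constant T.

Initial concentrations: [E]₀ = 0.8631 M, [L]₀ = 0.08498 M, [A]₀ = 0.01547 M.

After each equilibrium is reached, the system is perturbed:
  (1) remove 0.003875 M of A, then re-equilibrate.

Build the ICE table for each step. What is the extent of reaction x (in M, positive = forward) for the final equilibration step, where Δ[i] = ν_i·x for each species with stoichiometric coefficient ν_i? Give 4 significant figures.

x = 2.1948e-04 M

Q₀ = 39.21 vs Keq = 9310 ⇒ Q<K, forward
Step 1:
                  E         L         A
  Initial    0.8631   0.08498   0.01547
  Change    -0.0651   -0.0651    0.0217
  Equil       0.798   0.01988   0.03717
  solve Keq expr → x = 0.0217; check Q = 9310
Then remove 0.003875 M of A.
Step 2:
                  E         L         A
  Initial     0.798   0.01988    0.0333
  Change  -6.5845e-04 -6.5845e-04 2.1948e-04
  Equil      0.7973   0.01922   0.03351
  solve Keq expr → x = 2.1948e-04; check Q = 9310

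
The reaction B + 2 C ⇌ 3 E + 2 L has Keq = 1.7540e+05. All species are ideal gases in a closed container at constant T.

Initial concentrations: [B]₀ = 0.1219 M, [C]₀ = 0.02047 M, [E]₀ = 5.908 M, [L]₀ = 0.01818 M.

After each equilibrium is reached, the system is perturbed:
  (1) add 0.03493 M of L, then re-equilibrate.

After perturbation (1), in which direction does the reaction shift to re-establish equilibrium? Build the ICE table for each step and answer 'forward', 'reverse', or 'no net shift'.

Direction: reverse

Q₀ = 1334 vs Keq = 1.7540e+05 ⇒ Q<K, forward
Step 1:
                    B           C           E           L
  I            0.1219     0.02047       5.908     0.01818
  C         -0.008439    -0.01688     0.02532     0.01688
  E            0.1135    0.003592       5.933     0.03506
  solve Keq expr → x = 0.008439; check Q = 1.7540e+05
Then add 0.03493 M of L.
Step 2:
                    B           C           E           L
  I            0.1135    0.003592       5.933     0.06999
  C          0.001598    0.003195   -0.004793   -0.003195
  E            0.1151    0.006787       5.929     0.06679
  solve Keq expr → x = -0.001598; check Q = 1.7540e+05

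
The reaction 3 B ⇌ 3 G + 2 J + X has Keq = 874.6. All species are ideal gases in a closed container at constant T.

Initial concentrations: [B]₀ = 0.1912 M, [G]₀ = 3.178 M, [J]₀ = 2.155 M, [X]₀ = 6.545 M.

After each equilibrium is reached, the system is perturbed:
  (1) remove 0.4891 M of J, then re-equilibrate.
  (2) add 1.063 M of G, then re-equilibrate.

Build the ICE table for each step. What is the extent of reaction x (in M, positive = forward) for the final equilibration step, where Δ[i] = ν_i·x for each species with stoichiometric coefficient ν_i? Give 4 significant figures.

Q₀ = 1.3957e+05 vs Keq = 874.6 ⇒ Q>K, reverse
Step 1:
                  B         G         J         X
  I          0.1912     3.178     2.155     6.545
  C          0.5561   -0.5561   -0.3707   -0.1854
  E          0.7473     2.622     1.784      6.36
  solve Keq expr → x = -0.1854; check Q = 874.6
Then remove 0.4891 M of J.
Step 2:
                  B         G         J         X
  I          0.7473     2.622     1.295      6.36
  C        -0.09879   0.09879   0.06586   0.03293
  E          0.6485     2.721     1.361     6.393
  solve Keq expr → x = 0.03293; check Q = 874.6
Then add 1.063 M of G.
Step 3:
                  B         G         J         X
  I          0.6485     3.784     1.361     6.393
  C          0.1647   -0.1647   -0.1098  -0.05491
  E          0.8132     3.619     1.251     6.338
  solve Keq expr → x = -0.05491; check Q = 874.6

x = -0.05491 M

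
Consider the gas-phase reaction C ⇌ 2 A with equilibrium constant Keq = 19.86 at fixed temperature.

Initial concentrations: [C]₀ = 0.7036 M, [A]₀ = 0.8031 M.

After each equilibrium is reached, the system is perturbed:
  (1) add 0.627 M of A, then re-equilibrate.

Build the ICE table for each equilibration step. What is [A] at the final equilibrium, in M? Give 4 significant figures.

[A]_eq = 2.303 M

Q₀ = 0.9167 vs Keq = 19.86 ⇒ Q<K, forward
Step 1:
                    C           A
  init         0.7036      0.8031
  Δ           -0.5291       1.058
  eq           0.1745       1.861
  solve Keq expr → x = 0.5291; check Q = 19.86
Then add 0.627 M of A.
Step 2:
                    C           A
  init         0.1745       2.488
  Δ           0.09263     -0.1853
  eq           0.2671       2.303
  solve Keq expr → x = -0.09263; check Q = 19.86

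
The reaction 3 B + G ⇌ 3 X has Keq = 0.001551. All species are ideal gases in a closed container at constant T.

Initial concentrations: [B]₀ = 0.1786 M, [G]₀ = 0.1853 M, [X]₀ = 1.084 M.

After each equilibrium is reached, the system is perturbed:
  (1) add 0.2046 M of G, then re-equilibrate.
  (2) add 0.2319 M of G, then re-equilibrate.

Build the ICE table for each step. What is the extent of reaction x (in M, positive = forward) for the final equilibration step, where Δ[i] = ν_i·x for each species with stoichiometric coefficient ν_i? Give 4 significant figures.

Q₀ = 1207 vs Keq = 0.001551 ⇒ Q>K, reverse
Step 1:
                  B         G         X
  Initial    0.1786    0.1853     1.084
  Change     0.9771    0.3257   -0.9771
  Equil       1.156     0.511    0.1069
  solve Keq expr → x = -0.3257; check Q = 0.001551
Then add 0.2046 M of G.
Step 2:
                  B         G         X
  Initial     1.156    0.7156    0.1069
  Change   -0.01132 -0.003775   0.01132
  Equil       1.144    0.7118    0.1183
  solve Keq expr → x = 0.003775; check Q = 0.001551
Then add 0.2319 M of G.
Step 3:
                  B         G         X
  Initial     1.144    0.9437    0.1183
  Change   -0.01033 -0.003443   0.01033
  Equil       1.134    0.9403    0.1286
  solve Keq expr → x = 0.003443; check Q = 0.001551

x = 0.003443 M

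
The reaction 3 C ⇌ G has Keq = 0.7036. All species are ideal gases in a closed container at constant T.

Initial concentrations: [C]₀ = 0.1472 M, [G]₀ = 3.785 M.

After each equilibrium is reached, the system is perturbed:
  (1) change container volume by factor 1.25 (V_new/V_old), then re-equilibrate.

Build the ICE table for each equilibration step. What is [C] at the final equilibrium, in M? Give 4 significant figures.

Q₀ = 1187 vs Keq = 0.7036 ⇒ Q>K, reverse
Step 1:
                   C          G
  Initial     0.1472      3.785
  Change       1.523    -0.5076
  Equil         1.67      3.277
  solve Keq expr → x = -0.5076; check Q = 0.7036
Then change container volume by factor 1.25 (V_new/V_old).
Step 2:
                   C          G
  Initial      1.336      2.622
  Change       0.201   -0.06699
  Equil        1.537      2.555
  solve Keq expr → x = -0.06699; check Q = 0.7036

[C]_eq = 1.537 M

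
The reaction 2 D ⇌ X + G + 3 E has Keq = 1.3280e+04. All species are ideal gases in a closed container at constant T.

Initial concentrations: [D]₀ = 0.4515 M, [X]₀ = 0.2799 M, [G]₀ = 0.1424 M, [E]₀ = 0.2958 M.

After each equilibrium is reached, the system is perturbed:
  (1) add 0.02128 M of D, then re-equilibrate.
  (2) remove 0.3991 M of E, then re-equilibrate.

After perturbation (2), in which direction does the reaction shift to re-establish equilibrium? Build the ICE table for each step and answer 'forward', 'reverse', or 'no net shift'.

Direction: forward

Q₀ = 0.00506 vs Keq = 1.3280e+04 ⇒ Q<K, forward
Step 1:
                   D          X          G          E
  I           0.4515     0.2799     0.1424     0.2958
  C           -0.448      0.224      0.224     0.6719
  E         0.003549     0.5039     0.3664     0.9677
  solve Keq expr → x = 0.224; check Q = 1.3280e+04
Then add 0.02128 M of D.
Step 2:
                   D          X          G          E
  I          0.02483     0.5039     0.3664     0.9677
  C         -0.02101    0.01051    0.01051    0.03152
  E         0.003816     0.5144     0.3769     0.9992
  solve Keq expr → x = 0.01051; check Q = 1.3280e+04
Then remove 0.3991 M of E.
Step 3:
                   D          X          G          E
  I         0.003816     0.5144     0.3769     0.6001
  C        -0.002022   0.001011   0.001011   0.003034
  E         0.001794     0.5154     0.3779     0.6032
  solve Keq expr → x = 0.001011; check Q = 1.3280e+04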